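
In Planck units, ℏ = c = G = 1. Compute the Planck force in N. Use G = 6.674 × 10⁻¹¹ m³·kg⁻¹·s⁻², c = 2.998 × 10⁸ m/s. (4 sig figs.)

Dimensional analysis gives F_P = c⁴/G.
  = 8.078 × 10³³ / 6.674 × 10⁻¹¹
  = 1.210 × 10⁴⁴ N

1.210 × 10⁴⁴ N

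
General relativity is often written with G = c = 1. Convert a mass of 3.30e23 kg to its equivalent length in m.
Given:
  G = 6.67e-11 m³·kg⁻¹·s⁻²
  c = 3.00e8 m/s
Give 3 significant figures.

2.45e-4 m

In G = c = 1 units mass has dimensions of length; the conversion factor is G/c².
3.30e23 kg × (G/c²) = 2.45e-4 m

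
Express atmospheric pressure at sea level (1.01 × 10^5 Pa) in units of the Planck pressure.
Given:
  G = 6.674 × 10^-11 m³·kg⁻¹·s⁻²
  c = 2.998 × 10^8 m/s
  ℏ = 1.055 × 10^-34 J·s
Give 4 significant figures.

Planck pressure: p_P = c⁷/(ℏG²) = 4.632 × 10^113 Pa.
1.01 × 10^5 / 4.632 × 10^113 = 2.180 × 10^-109

2.180 × 10^-109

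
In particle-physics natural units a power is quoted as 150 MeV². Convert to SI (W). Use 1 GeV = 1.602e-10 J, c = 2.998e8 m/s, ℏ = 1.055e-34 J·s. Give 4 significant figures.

Power is [E]/[T] = [E]²/ℏ.
1 GeV² → 1/ℏ × (1 GeV in J)² = 2.433e14 W.
Convert the energy scale: 150 MeV² = 1.50e-4 GeV².
Result: 1.50e-4 × 2.433e14 = 3.649e10 W.

3.649e10 W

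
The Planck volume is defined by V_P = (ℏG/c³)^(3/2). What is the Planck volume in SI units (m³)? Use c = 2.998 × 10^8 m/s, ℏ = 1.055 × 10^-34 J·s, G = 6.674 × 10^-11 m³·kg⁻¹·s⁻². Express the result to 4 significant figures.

4.224 × 10^-105 m³

V_P = (ℏG/c³)^(3/2)
  = √(1.784 × 10^-209)
  = 4.224 × 10^-105 m³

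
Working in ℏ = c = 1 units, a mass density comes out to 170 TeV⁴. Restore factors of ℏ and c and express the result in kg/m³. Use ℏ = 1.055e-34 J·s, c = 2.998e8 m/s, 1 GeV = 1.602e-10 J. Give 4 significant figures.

3.937e34 kg/m³

Mass density is [E]/(c²[L]³) = [E]⁴/(ℏ³c⁵).
1 GeV⁴ → 1/(ℏ³c⁵) × (1 GeV in J)⁴ = 2.316e20 kg/m³.
Convert the energy scale: 170 TeV⁴ = 1.70e14 GeV⁴.
Result: 1.70e14 × 2.316e20 = 3.937e34 kg/m³.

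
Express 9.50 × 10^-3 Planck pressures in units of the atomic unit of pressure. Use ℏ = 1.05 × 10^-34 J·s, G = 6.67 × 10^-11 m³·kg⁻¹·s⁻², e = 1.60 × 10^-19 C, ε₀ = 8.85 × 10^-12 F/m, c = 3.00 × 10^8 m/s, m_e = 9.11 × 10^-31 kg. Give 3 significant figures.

Planck pressure: p_P = c⁷/(ℏG²) = 4.68 × 10^113 Pa
atomic unit of pressure: P_au = E_h/a₀³ = m_e⁴e¹⁰/((4πε₀)⁵ℏ⁸) = 3.01 × 10^13 Pa
9.50 × 10^-3 × 4.68 × 10^113 / 3.01 × 10^13 = 1.48 × 10^98

1.48 × 10^98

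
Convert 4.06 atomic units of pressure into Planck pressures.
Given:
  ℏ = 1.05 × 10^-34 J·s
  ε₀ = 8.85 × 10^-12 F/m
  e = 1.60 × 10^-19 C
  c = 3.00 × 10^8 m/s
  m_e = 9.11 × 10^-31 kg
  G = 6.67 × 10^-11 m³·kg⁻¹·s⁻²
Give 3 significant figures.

2.61 × 10^-100

atomic unit of pressure: P_au = E_h/a₀³ = m_e⁴e¹⁰/((4πε₀)⁵ℏ⁸) = 3.01 × 10^13 Pa
Planck pressure: p_P = c⁷/(ℏG²) = 4.68 × 10^113 Pa
4.06 × 3.01 × 10^13 / 4.68 × 10^113 = 2.61 × 10^-100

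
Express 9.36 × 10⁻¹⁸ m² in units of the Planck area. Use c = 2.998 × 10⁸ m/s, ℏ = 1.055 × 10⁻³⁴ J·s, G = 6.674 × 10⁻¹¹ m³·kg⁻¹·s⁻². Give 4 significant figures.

Planck area: A_P = ℏG/c³ = 2.613 × 10⁻⁷⁰ m².
9.36 × 10⁻¹⁸ / 2.613 × 10⁻⁷⁰ = 3.582 × 10⁵²

3.582 × 10⁵²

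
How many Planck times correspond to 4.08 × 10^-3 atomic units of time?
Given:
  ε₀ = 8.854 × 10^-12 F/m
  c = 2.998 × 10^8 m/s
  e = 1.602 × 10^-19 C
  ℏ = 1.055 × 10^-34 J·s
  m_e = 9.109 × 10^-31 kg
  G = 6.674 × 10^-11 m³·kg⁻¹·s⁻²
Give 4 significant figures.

1.833 × 10^24

atomic unit of time: τ_au = (4πε₀)²ℏ³/(m_e e⁴) = 2.423 × 10^-17 s
Planck time: t_P = √(ℏG/c⁵) = 5.392 × 10^-44 s
4.08 × 10^-3 × 2.423 × 10^-17 / 5.392 × 10^-44 = 1.833 × 10^24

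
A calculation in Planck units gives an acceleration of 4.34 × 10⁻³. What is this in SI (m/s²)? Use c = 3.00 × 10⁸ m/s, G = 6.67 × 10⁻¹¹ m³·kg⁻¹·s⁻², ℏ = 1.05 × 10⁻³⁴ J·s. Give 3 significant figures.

One Planck acceleration: a_P = √(c⁷/(ℏG)) = 5.59 × 10⁵¹ m/s².
4.34 × 10⁻³ × 5.59 × 10⁵¹ m/s² = 2.43 × 10⁴⁹ m/s²

2.43 × 10⁴⁹ m/s²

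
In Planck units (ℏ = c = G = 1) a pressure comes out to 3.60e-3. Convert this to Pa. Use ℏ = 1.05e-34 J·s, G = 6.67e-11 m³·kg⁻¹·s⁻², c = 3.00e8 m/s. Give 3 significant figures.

1.69e111 Pa

One Planck pressure: p_P = c⁷/(ℏG²) = 4.68e113 Pa.
3.60e-3 × 4.68e113 Pa = 1.69e111 Pa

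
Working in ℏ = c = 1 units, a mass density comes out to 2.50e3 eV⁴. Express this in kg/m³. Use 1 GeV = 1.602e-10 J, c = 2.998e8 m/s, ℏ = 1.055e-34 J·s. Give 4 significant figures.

Mass density is [E]/(c²[L]³) = [E]⁴/(ℏ³c⁵).
1 GeV⁴ → 1/(ℏ³c⁵) × (1 GeV in J)⁴ = 2.316e20 kg/m³.
Convert the energy scale: 2.50e3 eV⁴ = 2.50e-33 GeV⁴.
Result: 2.50e-33 × 2.316e20 = 5.790e-13 kg/m³.

5.790e-13 kg/m³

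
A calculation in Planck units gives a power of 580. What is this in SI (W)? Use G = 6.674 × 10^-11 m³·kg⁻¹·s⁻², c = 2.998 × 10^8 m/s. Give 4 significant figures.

2.105 × 10^55 W

One Planck power: P_P = c⁵/G = 3.629 × 10^52 W.
580 × 3.629 × 10^52 W = 2.105 × 10^55 W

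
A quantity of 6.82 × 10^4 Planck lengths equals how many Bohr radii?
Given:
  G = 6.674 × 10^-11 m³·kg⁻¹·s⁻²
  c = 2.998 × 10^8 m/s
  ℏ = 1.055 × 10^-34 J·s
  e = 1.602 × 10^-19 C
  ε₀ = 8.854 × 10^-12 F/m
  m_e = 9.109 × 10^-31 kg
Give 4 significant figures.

2.081 × 10^-20

Planck length: ℓ_P = √(ℏG/c³) = 1.616 × 10^-35 m
Bohr radius: a₀ = 4πε₀ℏ²/(m_e e²) = 5.297 × 10^-11 m
6.82 × 10^4 × 1.616 × 10^-35 / 5.297 × 10^-11 = 2.081 × 10^-20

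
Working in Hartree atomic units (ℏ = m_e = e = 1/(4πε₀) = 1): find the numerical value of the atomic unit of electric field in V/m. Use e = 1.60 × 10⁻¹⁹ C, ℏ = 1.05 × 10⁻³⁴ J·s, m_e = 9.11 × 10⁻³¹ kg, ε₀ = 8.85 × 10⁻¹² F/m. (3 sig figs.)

Dimensional analysis gives E_au = E_h/(e a₀) = m_e²e⁵/((4πε₀)³ℏ⁴).
E_h = 4.38 × 10⁻¹⁸ J
a₀ = 5.26 × 10⁻¹¹ m
E_h/(e·a₀) = 5.20 × 10¹¹ V/m

5.20 × 10¹¹ V/m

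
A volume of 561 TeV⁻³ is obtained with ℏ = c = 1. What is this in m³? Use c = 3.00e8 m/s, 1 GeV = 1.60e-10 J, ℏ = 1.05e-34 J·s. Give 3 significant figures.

Volume is [L]³ = [E]⁻³·(ℏc)³.
1 GeV⁻³ → (ℏc)³ × (1 GeV in J)⁻³ = 7.63e-48 m³.
Convert the energy scale: 561 TeV⁻³ = 5.61e-7 GeV⁻³.
Result: 5.61e-7 × 7.63e-48 = 4.28e-54 m³.

4.28e-54 m³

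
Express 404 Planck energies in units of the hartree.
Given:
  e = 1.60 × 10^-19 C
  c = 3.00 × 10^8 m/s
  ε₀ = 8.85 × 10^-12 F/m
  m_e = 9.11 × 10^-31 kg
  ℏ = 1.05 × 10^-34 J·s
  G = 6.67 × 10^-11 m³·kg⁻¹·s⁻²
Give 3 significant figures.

1.80 × 10^29

Planck energy: E_P = √(ℏc⁵/G) = 1.96 × 10^9 J
hartree: E_h = m_e e⁴/(4πε₀ℏ)² = 4.38 × 10^-18 J
404 × 1.96 × 10^9 / 4.38 × 10^-18 = 1.80 × 10^29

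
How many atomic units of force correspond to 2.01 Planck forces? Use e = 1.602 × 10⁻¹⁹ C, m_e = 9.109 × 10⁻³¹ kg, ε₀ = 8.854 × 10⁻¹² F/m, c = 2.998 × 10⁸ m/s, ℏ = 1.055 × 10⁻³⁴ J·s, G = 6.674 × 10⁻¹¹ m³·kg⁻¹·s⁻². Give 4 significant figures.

2.960 × 10⁵¹

Planck force: F_P = c⁴/G = 1.210 × 10⁴⁴ N
atomic unit of force: F_au = E_h/a₀ = m_e²e⁶/((4πε₀)³ℏ⁴) = 8.220 × 10⁻⁸ N
2.01 × 1.210 × 10⁴⁴ / 8.220 × 10⁻⁸ = 2.960 × 10⁵¹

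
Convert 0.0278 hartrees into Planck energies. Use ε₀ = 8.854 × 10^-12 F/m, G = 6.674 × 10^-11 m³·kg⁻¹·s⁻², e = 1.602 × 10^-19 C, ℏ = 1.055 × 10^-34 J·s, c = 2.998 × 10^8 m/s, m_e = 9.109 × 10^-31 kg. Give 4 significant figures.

6.187 × 10^-29

hartree: E_h = m_e e⁴/(4πε₀ℏ)² = 4.354 × 10^-18 J
Planck energy: E_P = √(ℏc⁵/G) = 1.957 × 10^9 J
0.0278 × 4.354 × 10^-18 / 1.957 × 10^9 = 6.187 × 10^-29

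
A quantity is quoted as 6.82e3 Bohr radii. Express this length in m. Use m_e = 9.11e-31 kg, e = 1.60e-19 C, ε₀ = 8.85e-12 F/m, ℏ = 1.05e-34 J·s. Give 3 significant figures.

3.59e-7 m

One Bohr radius: a₀ = 4πε₀ℏ²/(m_e e²) = 5.26e-11 m.
6.82e3 × 5.26e-11 m = 3.59e-7 m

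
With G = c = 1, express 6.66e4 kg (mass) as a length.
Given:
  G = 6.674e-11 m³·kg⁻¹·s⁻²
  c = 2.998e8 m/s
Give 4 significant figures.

4.945e-23 m

In G = c = 1 units mass has dimensions of length; the conversion factor is G/c².
6.66e4 kg × (G/c²) = 4.945e-23 m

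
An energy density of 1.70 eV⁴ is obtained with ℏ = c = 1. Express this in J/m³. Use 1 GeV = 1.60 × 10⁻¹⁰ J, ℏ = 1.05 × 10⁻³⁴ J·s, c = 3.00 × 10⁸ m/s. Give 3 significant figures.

35.6 J/m³

[E]/[L]³ = [E]⁴/(ℏc)³; restore (ℏc)⁻³.
1 GeV⁴ → 1/(ℏc)³ × (1 GeV in J)⁴ = 2.10 × 10³⁷ J/m³.
Convert the energy scale: 1.70 eV⁴ = 1.70 × 10⁻³⁶ GeV⁴.
Result: 1.70 × 10⁻³⁶ × 2.10 × 10³⁷ = 35.6 J/m³.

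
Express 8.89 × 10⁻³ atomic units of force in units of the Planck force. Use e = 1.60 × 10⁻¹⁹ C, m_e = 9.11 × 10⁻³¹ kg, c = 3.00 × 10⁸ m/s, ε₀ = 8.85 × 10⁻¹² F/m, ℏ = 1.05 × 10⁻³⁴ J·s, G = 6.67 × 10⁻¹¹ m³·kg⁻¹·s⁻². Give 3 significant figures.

6.10 × 10⁻⁵⁴

atomic unit of force: F_au = E_h/a₀ = m_e²e⁶/((4πε₀)³ℏ⁴) = 8.33 × 10⁻⁸ N
Planck force: F_P = c⁴/G = 1.21 × 10⁴⁴ N
8.89 × 10⁻³ × 8.33 × 10⁻⁸ / 1.21 × 10⁴⁴ = 6.10 × 10⁻⁵⁴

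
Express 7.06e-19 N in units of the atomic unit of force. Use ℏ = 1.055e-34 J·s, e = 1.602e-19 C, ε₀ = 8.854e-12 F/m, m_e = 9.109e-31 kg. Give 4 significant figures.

atomic unit of force: F_au = E_h/a₀ = m_e²e⁶/((4πε₀)³ℏ⁴) = 8.220e-8 N.
7.06e-19 / 8.220e-8 = 8.589e-12

8.589e-12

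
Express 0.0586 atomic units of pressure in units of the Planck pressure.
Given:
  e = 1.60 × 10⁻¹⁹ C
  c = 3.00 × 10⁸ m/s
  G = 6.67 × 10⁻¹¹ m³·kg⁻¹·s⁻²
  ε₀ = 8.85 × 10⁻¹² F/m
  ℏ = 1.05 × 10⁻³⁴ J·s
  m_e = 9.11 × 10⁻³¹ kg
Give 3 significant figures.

3.77 × 10⁻¹⁰²

atomic unit of pressure: P_au = E_h/a₀³ = m_e⁴e¹⁰/((4πε₀)⁵ℏ⁸) = 3.01 × 10¹³ Pa
Planck pressure: p_P = c⁷/(ℏG²) = 4.68 × 10¹¹³ Pa
0.0586 × 3.01 × 10¹³ / 4.68 × 10¹¹³ = 3.77 × 10⁻¹⁰²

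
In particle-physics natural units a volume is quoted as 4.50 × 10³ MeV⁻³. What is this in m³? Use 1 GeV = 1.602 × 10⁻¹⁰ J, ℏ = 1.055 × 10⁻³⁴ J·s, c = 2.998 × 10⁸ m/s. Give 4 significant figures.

Volume is [L]³ = [E]⁻³·(ℏc)³.
1 GeV⁻³ → (ℏc)³ × (1 GeV in J)⁻³ = 7.696 × 10⁻⁴⁸ m³.
Convert the energy scale: 4.50 × 10³ MeV⁻³ = 4.50 × 10¹² GeV⁻³.
Result: 4.50 × 10¹² × 7.696 × 10⁻⁴⁸ = 3.463 × 10⁻³⁵ m³.

3.463 × 10⁻³⁵ m³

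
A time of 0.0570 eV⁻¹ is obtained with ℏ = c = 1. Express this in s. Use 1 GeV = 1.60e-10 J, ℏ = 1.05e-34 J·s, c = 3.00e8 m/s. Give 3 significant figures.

A time is [E]⁻¹ in ℏ=c=1; restore one factor of ℏ.
1 GeV⁻¹ → ℏ × (1 GeV in J)⁻¹ = 6.56e-25 s.
Convert the energy scale: 0.0570 eV⁻¹ = 5.70e7 GeV⁻¹.
Result: 5.70e7 × 6.56e-25 = 3.74e-17 s.

3.74e-17 s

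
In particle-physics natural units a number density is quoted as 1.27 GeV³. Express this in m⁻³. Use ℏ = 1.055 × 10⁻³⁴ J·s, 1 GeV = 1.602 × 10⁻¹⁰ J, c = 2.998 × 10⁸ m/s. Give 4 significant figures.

1.650 × 10⁴⁷ m⁻³

Number density is [L]⁻³ = [E]³/(ℏc)³.
1 GeV³ → 1/(ℏc)³ × (1 GeV in J)³ = 1.299 × 10⁴⁷ m⁻³.
Result: 1.27 × 1.299 × 10⁴⁷ = 1.650 × 10⁴⁷ m⁻³.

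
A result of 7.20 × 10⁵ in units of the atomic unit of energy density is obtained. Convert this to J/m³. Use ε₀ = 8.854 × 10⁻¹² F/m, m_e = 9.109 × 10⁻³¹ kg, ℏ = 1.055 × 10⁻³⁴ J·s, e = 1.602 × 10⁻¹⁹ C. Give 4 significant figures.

One atomic unit of energy density: u_au = E_h/a₀³ = m_e⁴e¹⁰/((4πε₀)⁵ℏ⁸) = 2.929 × 10¹³ J/m³.
7.20 × 10⁵ × 2.929 × 10¹³ J/m³ = 2.109 × 10¹⁹ J/m³

2.109 × 10¹⁹ J/m³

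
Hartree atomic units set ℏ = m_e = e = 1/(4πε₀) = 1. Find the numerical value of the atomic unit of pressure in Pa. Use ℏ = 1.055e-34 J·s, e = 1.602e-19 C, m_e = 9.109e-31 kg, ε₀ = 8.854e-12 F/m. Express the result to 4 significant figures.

From ℏ = m_e = e = 1/(4πε₀) = 1 the pressure scale is P_au = E_h/a₀³ = m_e⁴e¹⁰/((4πε₀)⁵ℏ⁸).
E_h = 4.354e-18 J
a₀ = 5.297e-11 m
E_h/a₀³ = 2.929e13 Pa

2.929e13 Pa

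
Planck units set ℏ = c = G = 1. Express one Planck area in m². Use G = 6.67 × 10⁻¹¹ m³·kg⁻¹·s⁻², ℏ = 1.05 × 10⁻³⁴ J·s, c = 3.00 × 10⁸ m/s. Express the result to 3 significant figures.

2.59 × 10⁻⁷⁰ m²

The unique combination of the constants set to 1 with dimensions of area is A_P = ℏG/c³.
  = 7.00 × 10⁻⁴⁵ / 2.70 × 10²⁵
  = 2.59 × 10⁻⁷⁰ m²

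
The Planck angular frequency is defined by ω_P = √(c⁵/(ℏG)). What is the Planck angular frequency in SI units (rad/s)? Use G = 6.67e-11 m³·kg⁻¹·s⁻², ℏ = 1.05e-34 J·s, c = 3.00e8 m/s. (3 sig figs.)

1.86e43 rad/s

ω_P = √(c⁵/(ℏG))
  = √(3.47e86)
  = 1.86e43 rad/s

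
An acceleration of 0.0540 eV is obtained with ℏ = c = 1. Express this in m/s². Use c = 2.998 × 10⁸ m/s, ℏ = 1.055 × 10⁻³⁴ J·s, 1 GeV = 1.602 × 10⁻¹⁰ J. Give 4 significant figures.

2.458 × 10²² m/s²

Acceleration is [L]/[T]² = c·[E]/ℏ.
1 GeV → c/ℏ × (1 GeV in J) = 4.552 × 10³² m/s².
Convert the energy scale: 0.0540 eV = 5.40 × 10⁻¹¹ GeV.
Result: 5.40 × 10⁻¹¹ × 4.552 × 10³² = 2.458 × 10²² m/s².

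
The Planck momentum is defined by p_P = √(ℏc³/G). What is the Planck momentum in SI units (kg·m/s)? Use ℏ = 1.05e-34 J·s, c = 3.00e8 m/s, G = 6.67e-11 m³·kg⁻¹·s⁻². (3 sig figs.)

6.52 kg·m/s

p_P = √(ℏc³/G)
  = √(42.5)
  = 6.52 kg·m/s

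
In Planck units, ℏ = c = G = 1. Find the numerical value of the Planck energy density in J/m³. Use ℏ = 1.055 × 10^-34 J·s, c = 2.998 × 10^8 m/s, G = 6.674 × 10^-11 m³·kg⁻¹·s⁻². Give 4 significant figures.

4.632 × 10^113 J/m³

From ℏ = c = G = 1 the energy density scale is u_P = c⁷/(ℏG²).
  = 2.177 × 10^59 / 4.699 × 10^-55
  = 4.632 × 10^113 J/m³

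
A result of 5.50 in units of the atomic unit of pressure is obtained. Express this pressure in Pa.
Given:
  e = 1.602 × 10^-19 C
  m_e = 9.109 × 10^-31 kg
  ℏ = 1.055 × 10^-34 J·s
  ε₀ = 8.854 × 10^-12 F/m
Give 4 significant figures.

1.611 × 10^14 Pa

One atomic unit of pressure: P_au = E_h/a₀³ = m_e⁴e¹⁰/((4πε₀)⁵ℏ⁸) = 2.929 × 10^13 Pa.
5.50 × 2.929 × 10^13 Pa = 1.611 × 10^14 Pa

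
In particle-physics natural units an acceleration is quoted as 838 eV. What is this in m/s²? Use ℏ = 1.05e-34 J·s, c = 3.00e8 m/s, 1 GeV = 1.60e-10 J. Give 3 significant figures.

3.83e26 m/s²

Acceleration is [L]/[T]² = c·[E]/ℏ.
1 GeV → c/ℏ × (1 GeV in J) = 4.57e32 m/s².
Convert the energy scale: 838 eV = 8.38e-7 GeV.
Result: 8.38e-7 × 4.57e32 = 3.83e26 m/s².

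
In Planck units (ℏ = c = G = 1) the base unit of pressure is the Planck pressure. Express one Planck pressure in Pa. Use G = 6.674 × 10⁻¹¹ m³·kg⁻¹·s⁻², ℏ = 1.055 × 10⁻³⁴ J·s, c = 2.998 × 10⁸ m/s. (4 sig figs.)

4.632 × 10¹¹³ Pa

p_P = c⁷/(ℏG²)
  = 2.177 × 10⁵⁹ / 4.699 × 10⁻⁵⁵
  = 4.632 × 10¹¹³ Pa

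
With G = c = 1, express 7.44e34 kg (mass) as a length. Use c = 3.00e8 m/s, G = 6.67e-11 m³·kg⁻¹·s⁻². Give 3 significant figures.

5.51e7 m

In G = c = 1 units mass has dimensions of length; the conversion factor is G/c².
7.44e34 kg × (G/c²) = 5.51e7 m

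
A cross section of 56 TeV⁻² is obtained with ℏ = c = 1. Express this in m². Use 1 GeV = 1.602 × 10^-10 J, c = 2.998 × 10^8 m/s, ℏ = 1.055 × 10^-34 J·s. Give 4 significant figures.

2.183 × 10^-36 m²

Area is [L]² = [E]⁻²·(ℏc)²; restore (ℏc)².
1 GeV⁻² → (ℏc)² × (1 GeV in J)⁻² = 3.898 × 10^-32 m².
Convert the energy scale: 56 TeV⁻² = 5.60 × 10^-5 GeV⁻².
Result: 5.60 × 10^-5 × 3.898 × 10^-32 = 2.183 × 10^-36 m².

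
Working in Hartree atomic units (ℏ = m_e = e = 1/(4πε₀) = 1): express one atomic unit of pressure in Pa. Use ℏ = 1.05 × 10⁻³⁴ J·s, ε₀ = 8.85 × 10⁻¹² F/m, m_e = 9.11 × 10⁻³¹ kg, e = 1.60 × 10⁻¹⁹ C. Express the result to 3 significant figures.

Dimensional analysis gives P_au = E_h/a₀³ = m_e⁴e¹⁰/((4πε₀)⁵ℏ⁸).
E_h = 4.38 × 10⁻¹⁸ J
a₀ = 5.26 × 10⁻¹¹ m
E_h/a₀³ = 3.01 × 10¹³ Pa

3.01 × 10¹³ Pa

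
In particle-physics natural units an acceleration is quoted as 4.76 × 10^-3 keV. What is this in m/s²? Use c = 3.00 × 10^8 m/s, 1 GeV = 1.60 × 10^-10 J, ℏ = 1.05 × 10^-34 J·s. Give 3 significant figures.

2.18 × 10^24 m/s²

Acceleration is [L]/[T]² = c·[E]/ℏ.
1 GeV → c/ℏ × (1 GeV in J) = 4.57 × 10^32 m/s².
Convert the energy scale: 4.76 × 10^-3 keV = 4.76 × 10^-9 GeV.
Result: 4.76 × 10^-9 × 4.57 × 10^32 = 2.18 × 10^24 m/s².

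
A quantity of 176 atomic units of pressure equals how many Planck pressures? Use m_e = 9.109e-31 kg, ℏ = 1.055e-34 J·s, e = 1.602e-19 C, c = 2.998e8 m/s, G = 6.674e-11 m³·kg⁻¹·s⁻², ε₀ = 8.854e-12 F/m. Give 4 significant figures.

atomic unit of pressure: P_au = E_h/a₀³ = m_e⁴e¹⁰/((4πε₀)⁵ℏ⁸) = 2.929e13 Pa
Planck pressure: p_P = c⁷/(ℏG²) = 4.632e113 Pa
176 × 2.929e13 / 4.632e113 = 1.113e-98

1.113e-98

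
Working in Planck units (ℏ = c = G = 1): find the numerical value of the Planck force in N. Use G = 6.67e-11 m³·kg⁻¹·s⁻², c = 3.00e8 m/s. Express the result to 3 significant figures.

1.21e44 N

Dimensional analysis gives F_P = c⁴/G.
  = 8.10e33 / 6.67e-11
  = 1.21e44 N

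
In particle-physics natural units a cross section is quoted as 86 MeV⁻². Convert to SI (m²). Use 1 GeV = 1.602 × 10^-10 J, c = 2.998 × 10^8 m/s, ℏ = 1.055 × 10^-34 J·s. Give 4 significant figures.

Area is [L]² = [E]⁻²·(ℏc)²; restore (ℏc)².
1 GeV⁻² → (ℏc)² × (1 GeV in J)⁻² = 3.898 × 10^-32 m².
Convert the energy scale: 86 MeV⁻² = 8.60 × 10^7 GeV⁻².
Result: 8.60 × 10^7 × 3.898 × 10^-32 = 3.352 × 10^-24 m².

3.352 × 10^-24 m²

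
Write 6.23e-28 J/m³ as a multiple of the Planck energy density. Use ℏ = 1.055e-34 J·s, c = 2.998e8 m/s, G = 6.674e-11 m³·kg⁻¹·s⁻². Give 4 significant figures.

1.345e-141

Planck energy density: u_P = c⁷/(ℏG²) = 4.632e113 J/m³.
6.23e-28 / 4.632e113 = 1.345e-141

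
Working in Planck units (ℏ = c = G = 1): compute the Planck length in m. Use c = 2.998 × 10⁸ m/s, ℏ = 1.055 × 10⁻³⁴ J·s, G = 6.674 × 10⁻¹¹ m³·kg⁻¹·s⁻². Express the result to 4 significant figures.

Dimensional analysis gives ℓ_P = √(ℏG/c³).
  = √(2.613 × 10⁻⁷⁰)
  = 1.616 × 10⁻³⁵ m

1.616 × 10⁻³⁵ m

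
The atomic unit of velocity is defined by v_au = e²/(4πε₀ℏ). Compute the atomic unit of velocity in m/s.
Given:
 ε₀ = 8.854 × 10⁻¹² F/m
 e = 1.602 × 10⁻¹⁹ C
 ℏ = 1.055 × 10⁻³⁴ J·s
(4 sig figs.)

v_au = e²/(4πε₀ℏ)
  = 2.566 × 10⁻³⁸ / 1.174 × 10⁻⁴⁴
  = 2.186 × 10⁶ m/s

2.186 × 10⁶ m/s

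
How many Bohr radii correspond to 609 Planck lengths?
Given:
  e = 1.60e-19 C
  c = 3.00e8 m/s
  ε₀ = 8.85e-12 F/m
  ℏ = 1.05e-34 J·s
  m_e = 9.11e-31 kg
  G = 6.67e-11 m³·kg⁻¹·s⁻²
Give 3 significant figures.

Planck length: ℓ_P = √(ℏG/c³) = 1.61e-35 m
Bohr radius: a₀ = 4πε₀ℏ²/(m_e e²) = 5.26e-11 m
609 × 1.61e-35 / 5.26e-11 = 1.87e-22

1.87e-22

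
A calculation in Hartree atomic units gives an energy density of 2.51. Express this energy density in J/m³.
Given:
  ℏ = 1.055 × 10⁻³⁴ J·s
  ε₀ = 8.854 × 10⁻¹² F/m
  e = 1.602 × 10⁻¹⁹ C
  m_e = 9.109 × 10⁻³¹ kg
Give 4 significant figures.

7.352 × 10¹³ J/m³

One atomic unit of energy density: u_au = E_h/a₀³ = m_e⁴e¹⁰/((4πε₀)⁵ℏ⁸) = 2.929 × 10¹³ J/m³.
2.51 × 2.929 × 10¹³ J/m³ = 7.352 × 10¹³ J/m³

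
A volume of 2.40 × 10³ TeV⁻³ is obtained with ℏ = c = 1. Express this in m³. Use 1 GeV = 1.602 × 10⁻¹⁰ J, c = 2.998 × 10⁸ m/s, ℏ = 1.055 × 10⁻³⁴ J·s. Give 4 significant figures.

1.847 × 10⁻⁵³ m³

Volume is [L]³ = [E]⁻³·(ℏc)³.
1 GeV⁻³ → (ℏc)³ × (1 GeV in J)⁻³ = 7.696 × 10⁻⁴⁸ m³.
Convert the energy scale: 2.40 × 10³ TeV⁻³ = 2.40 × 10⁻⁶ GeV⁻³.
Result: 2.40 × 10⁻⁶ × 7.696 × 10⁻⁴⁸ = 1.847 × 10⁻⁵³ m³.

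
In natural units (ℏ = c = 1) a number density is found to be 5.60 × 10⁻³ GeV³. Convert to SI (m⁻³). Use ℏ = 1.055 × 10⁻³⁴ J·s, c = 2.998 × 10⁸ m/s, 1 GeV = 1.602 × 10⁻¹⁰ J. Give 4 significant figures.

Number density is [L]⁻³ = [E]³/(ℏc)³.
1 GeV³ → 1/(ℏc)³ × (1 GeV in J)³ = 1.299 × 10⁴⁷ m⁻³.
Result: 5.60 × 10⁻³ × 1.299 × 10⁴⁷ = 7.277 × 10⁴⁴ m⁻³.

7.277 × 10⁴⁴ m⁻³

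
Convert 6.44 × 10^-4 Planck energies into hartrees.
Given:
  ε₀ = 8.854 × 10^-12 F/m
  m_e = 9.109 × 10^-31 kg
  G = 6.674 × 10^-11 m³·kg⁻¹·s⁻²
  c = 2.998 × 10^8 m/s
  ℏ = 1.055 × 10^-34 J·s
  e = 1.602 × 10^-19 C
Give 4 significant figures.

Planck energy: E_P = √(ℏc⁵/G) = 1.957 × 10^9 J
hartree: E_h = m_e e⁴/(4πε₀ℏ)² = 4.354 × 10^-18 J
6.44 × 10^-4 × 1.957 × 10^9 / 4.354 × 10^-18 = 2.894 × 10^23

2.894 × 10^23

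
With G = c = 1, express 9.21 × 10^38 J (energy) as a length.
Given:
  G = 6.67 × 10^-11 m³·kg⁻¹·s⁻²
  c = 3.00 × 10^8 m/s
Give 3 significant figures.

Energy → length via G/c⁴.
9.21 × 10^38 J × (G/c⁴) = 7.58 × 10^-6 m

7.58 × 10^-6 m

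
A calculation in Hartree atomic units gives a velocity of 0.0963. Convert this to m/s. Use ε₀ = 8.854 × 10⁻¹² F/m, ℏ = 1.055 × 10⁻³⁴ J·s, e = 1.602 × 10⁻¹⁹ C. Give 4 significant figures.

2.105 × 10⁵ m/s

One atomic unit of velocity: v_au = e²/(4πε₀ℏ) = 2.186 × 10⁶ m/s.
0.0963 × 2.186 × 10⁶ m/s = 2.105 × 10⁵ m/s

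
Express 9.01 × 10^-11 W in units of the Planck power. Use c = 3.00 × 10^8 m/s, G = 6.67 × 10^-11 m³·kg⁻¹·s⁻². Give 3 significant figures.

Planck power: P_P = c⁵/G = 3.64 × 10^52 W.
9.01 × 10^-11 / 3.64 × 10^52 = 2.47 × 10^-63

2.47 × 10^-63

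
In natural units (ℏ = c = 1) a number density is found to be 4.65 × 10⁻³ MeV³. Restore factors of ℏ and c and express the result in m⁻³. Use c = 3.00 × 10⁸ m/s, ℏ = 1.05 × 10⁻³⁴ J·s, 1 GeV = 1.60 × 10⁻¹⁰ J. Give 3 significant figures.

Number density is [L]⁻³ = [E]³/(ℏc)³.
1 GeV³ → 1/(ℏc)³ × (1 GeV in J)³ = 1.31 × 10⁴⁷ m⁻³.
Convert the energy scale: 4.65 × 10⁻³ MeV³ = 4.65 × 10⁻¹² GeV³.
Result: 4.65 × 10⁻¹² × 1.31 × 10⁴⁷ = 6.09 × 10³⁵ m⁻³.

6.09 × 10³⁵ m⁻³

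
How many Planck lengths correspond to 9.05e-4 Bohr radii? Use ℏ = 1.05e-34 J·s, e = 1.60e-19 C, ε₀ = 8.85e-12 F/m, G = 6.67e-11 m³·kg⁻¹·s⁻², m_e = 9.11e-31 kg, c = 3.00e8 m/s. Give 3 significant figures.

2.95e21

Bohr radius: a₀ = 4πε₀ℏ²/(m_e e²) = 5.26e-11 m
Planck length: ℓ_P = √(ℏG/c³) = 1.61e-35 m
9.05e-4 × 5.26e-11 / 1.61e-35 = 2.95e21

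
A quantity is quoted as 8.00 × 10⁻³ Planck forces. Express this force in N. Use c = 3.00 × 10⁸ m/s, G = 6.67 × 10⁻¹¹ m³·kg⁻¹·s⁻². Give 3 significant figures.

One Planck force: F_P = c⁴/G = 1.21 × 10⁴⁴ N.
8.00 × 10⁻³ × 1.21 × 10⁴⁴ N = 9.72 × 10⁴¹ N

9.72 × 10⁴¹ N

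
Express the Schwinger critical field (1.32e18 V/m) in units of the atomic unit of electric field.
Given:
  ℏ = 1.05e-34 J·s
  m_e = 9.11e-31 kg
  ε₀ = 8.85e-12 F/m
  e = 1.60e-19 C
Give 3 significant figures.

2.54e6

atomic unit of electric field: E_au = E_h/(e a₀) = m_e²e⁵/((4πε₀)³ℏ⁴) = 5.20e11 V/m.
1.32e18 / 5.20e11 = 2.54e6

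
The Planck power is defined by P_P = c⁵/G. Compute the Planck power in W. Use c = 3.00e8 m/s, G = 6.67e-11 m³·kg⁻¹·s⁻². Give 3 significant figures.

3.64e52 W

P_P = c⁵/G
  = 2.43e42 / 6.67e-11
  = 3.64e52 W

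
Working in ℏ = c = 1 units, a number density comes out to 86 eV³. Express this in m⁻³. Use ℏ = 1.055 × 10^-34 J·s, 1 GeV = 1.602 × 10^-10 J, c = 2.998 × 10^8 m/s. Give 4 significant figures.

1.117 × 10^22 m⁻³

Number density is [L]⁻³ = [E]³/(ℏc)³.
1 GeV³ → 1/(ℏc)³ × (1 GeV in J)³ = 1.299 × 10^47 m⁻³.
Convert the energy scale: 86 eV³ = 8.60 × 10^-26 GeV³.
Result: 8.60 × 10^-26 × 1.299 × 10^47 = 1.117 × 10^22 m⁻³.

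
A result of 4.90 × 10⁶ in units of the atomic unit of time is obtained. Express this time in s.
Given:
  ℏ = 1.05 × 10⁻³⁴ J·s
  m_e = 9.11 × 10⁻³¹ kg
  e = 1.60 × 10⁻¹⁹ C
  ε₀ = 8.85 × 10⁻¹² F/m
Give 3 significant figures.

1.18 × 10⁻¹⁰ s

One atomic unit of time: τ_au = (4πε₀)²ℏ³/(m_e e⁴) = 2.40 × 10⁻¹⁷ s.
4.90 × 10⁶ × 2.40 × 10⁻¹⁷ s = 1.18 × 10⁻¹⁰ s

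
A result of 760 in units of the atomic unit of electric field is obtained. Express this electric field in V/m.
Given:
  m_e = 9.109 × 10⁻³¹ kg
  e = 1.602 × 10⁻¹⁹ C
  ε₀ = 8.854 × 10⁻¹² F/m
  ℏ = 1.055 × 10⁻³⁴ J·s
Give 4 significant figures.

3.900 × 10¹⁴ V/m

One atomic unit of electric field: E_au = E_h/(e a₀) = m_e²e⁵/((4πε₀)³ℏ⁴) = 5.131 × 10¹¹ V/m.
760 × 5.131 × 10¹¹ V/m = 3.900 × 10¹⁴ V/m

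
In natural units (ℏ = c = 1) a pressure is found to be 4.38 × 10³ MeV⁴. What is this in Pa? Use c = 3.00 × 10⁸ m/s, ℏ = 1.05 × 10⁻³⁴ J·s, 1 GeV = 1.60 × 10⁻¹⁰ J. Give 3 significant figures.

Pressure is [E]/[L]³ = [E]⁴/(ℏc)³.
1 GeV⁴ → 1/(ℏc)³ × (1 GeV in J)⁴ = 2.10 × 10³⁷ Pa.
Convert the energy scale: 4.38 × 10³ MeV⁴ = 4.38 × 10⁻⁹ GeV⁴.
Result: 4.38 × 10⁻⁹ × 2.10 × 10³⁷ = 9.18 × 10²⁸ Pa.

9.18 × 10²⁸ Pa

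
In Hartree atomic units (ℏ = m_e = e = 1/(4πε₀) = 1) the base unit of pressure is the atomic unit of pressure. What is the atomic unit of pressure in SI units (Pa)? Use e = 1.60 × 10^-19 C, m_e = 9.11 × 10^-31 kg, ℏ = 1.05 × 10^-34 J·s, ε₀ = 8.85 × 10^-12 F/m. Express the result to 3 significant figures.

P_au = E_h/a₀³ = m_e⁴e¹⁰/((4πε₀)⁵ℏ⁸)
E_h = 4.38 × 10^-18 J
a₀ = 5.26 × 10^-11 m
E_h/a₀³ = 3.01 × 10^13 Pa

3.01 × 10^13 Pa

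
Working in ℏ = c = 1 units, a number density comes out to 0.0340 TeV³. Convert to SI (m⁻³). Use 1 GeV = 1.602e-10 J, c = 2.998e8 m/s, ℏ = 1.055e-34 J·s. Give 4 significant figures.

4.418e54 m⁻³

Number density is [L]⁻³ = [E]³/(ℏc)³.
1 GeV³ → 1/(ℏc)³ × (1 GeV in J)³ = 1.299e47 m⁻³.
Convert the energy scale: 0.0340 TeV³ = 3.40e7 GeV³.
Result: 3.40e7 × 1.299e47 = 4.418e54 m⁻³.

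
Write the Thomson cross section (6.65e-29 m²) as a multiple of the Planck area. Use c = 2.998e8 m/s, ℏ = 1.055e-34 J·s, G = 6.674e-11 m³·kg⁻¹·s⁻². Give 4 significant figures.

2.545e41

Planck area: A_P = ℏG/c³ = 2.613e-70 m².
6.65e-29 / 2.613e-70 = 2.545e41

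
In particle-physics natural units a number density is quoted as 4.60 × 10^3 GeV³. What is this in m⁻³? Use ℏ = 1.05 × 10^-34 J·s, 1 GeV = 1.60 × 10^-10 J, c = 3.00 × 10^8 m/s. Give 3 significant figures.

6.03 × 10^50 m⁻³

Number density is [L]⁻³ = [E]³/(ℏc)³.
1 GeV³ → 1/(ℏc)³ × (1 GeV in J)³ = 1.31 × 10^47 m⁻³.
Result: 4.60 × 10^3 × 1.31 × 10^47 = 6.03 × 10^50 m⁻³.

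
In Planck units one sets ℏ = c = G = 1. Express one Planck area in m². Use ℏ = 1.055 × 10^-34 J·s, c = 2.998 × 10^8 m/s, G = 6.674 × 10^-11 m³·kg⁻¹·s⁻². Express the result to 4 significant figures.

A_P = ℏG/c³
  = 7.041 × 10^-45 / 2.695 × 10^25
  = 2.613 × 10^-70 m²

2.613 × 10^-70 m²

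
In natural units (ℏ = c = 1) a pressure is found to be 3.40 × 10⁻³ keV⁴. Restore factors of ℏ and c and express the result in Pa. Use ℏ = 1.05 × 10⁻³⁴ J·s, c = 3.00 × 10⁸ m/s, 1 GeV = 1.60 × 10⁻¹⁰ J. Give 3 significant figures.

Pressure is [E]/[L]³ = [E]⁴/(ℏc)³.
1 GeV⁴ → 1/(ℏc)³ × (1 GeV in J)⁴ = 2.10 × 10³⁷ Pa.
Convert the energy scale: 3.40 × 10⁻³ keV⁴ = 3.40 × 10⁻²⁷ GeV⁴.
Result: 3.40 × 10⁻²⁷ × 2.10 × 10³⁷ = 7.13 × 10¹⁰ Pa.

7.13 × 10¹⁰ Pa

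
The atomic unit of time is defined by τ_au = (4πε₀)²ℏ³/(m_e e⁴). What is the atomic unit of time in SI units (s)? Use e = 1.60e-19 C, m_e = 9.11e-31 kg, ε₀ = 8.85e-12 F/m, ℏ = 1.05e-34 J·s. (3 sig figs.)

τ_au = (4πε₀)²ℏ³/(m_e e⁴)
E_h = 4.38e-18 J
ℏ/E_h = 2.40e-17 s

2.40e-17 s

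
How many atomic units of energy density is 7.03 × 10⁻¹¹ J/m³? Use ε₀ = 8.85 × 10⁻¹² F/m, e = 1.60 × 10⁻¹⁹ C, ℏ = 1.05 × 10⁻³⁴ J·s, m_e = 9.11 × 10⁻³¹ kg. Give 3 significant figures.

atomic unit of energy density: u_au = E_h/a₀³ = m_e⁴e¹⁰/((4πε₀)⁵ℏ⁸) = 3.01 × 10¹³ J/m³.
7.03 × 10⁻¹¹ / 3.01 × 10¹³ = 2.33 × 10⁻²⁴

2.33 × 10⁻²⁴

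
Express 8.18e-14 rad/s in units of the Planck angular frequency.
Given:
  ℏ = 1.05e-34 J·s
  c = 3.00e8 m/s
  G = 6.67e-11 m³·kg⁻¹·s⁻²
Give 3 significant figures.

Planck angular frequency: ω_P = √(c⁵/(ℏG)) = 1.86e43 rad/s.
8.18e-14 / 1.86e43 = 4.39e-57

4.39e-57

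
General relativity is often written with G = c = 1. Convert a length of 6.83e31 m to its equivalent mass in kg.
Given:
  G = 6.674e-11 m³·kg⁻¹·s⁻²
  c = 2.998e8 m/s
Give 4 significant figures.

9.198e58 kg

Length → mass via c²/G.
6.83e31 m × (c²/G) = 9.198e58 kg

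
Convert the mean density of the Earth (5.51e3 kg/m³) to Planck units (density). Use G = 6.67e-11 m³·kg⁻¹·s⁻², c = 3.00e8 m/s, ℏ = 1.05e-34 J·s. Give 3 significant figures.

Planck density: ρ_P = c⁵/(ℏG²) = 5.20e96 kg/m³.
5.51e3 / 5.20e96 = 1.06e-93

1.06e-93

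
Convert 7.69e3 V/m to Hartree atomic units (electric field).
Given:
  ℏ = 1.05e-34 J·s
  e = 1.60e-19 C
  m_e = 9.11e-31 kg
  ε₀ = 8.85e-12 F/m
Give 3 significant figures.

atomic unit of electric field: E_au = E_h/(e a₀) = m_e²e⁵/((4πε₀)³ℏ⁴) = 5.20e11 V/m.
7.69e3 / 5.20e11 = 1.48e-8

1.48e-8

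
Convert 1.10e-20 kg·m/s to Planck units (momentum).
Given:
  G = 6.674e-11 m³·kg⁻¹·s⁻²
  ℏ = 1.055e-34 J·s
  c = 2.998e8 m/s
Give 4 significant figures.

1.685e-21

Planck momentum: p_P = √(ℏc³/G) = 6.527 kg·m/s.
1.10e-20 / 6.527 = 1.685e-21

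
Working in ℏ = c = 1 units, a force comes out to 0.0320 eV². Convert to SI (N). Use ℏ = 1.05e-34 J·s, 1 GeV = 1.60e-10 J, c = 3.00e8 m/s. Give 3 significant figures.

2.60e-14 N

Force is [E]/[L] = [E]²/(ℏc); restore (ℏc)⁻¹.
1 GeV² → 1/(ℏc) × (1 GeV in J)² = 8.13e5 N.
Convert the energy scale: 0.0320 eV² = 3.20e-20 GeV².
Result: 3.20e-20 × 8.13e5 = 2.60e-14 N.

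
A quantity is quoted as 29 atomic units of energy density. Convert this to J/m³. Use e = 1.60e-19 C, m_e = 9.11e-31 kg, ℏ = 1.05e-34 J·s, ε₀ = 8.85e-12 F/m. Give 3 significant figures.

One atomic unit of energy density: u_au = E_h/a₀³ = m_e⁴e¹⁰/((4πε₀)⁵ℏ⁸) = 3.01e13 J/m³.
29 × 3.01e13 J/m³ = 8.74e14 J/m³

8.74e14 J/m³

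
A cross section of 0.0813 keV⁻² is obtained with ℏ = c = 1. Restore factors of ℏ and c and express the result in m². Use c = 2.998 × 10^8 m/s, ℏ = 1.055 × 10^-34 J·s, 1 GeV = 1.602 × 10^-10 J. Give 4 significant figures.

Area is [L]² = [E]⁻²·(ℏc)²; restore (ℏc)².
1 GeV⁻² → (ℏc)² × (1 GeV in J)⁻² = 3.898 × 10^-32 m².
Convert the energy scale: 0.0813 keV⁻² = 8.13 × 10^10 GeV⁻².
Result: 8.13 × 10^10 × 3.898 × 10^-32 = 3.169 × 10^-21 m².

3.169 × 10^-21 m²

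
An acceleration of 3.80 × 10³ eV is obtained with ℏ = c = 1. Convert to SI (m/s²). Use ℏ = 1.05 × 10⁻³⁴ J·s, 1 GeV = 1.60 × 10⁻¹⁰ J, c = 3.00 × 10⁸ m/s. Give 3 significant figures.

1.74 × 10²⁷ m/s²

Acceleration is [L]/[T]² = c·[E]/ℏ.
1 GeV → c/ℏ × (1 GeV in J) = 4.57 × 10³² m/s².
Convert the energy scale: 3.80 × 10³ eV = 3.80 × 10⁻⁶ GeV.
Result: 3.80 × 10⁻⁶ × 4.57 × 10³² = 1.74 × 10²⁷ m/s².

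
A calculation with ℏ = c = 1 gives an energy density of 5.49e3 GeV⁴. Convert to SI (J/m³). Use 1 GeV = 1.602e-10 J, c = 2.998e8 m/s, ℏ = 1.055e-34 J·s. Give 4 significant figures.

1.143e41 J/m³

[E]/[L]³ = [E]⁴/(ℏc)³; restore (ℏc)⁻³.
1 GeV⁴ → 1/(ℏc)³ × (1 GeV in J)⁴ = 2.082e37 J/m³.
Result: 5.49e3 × 2.082e37 = 1.143e41 J/m³.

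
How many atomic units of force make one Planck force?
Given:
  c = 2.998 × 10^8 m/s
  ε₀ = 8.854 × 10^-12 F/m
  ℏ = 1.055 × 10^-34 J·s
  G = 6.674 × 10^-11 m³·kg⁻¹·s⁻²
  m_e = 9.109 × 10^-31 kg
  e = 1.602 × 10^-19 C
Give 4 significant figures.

Planck force: F_P = c⁴/G = 1.210 × 10^44 N
atomic unit of force: F_au = E_h/a₀ = m_e²e⁶/((4πε₀)³ℏ⁴) = 8.220 × 10^-8 N
ratio = 1.210 × 10^44 / 8.220 × 10^-8 = 1.473 × 10^51

1.473 × 10^51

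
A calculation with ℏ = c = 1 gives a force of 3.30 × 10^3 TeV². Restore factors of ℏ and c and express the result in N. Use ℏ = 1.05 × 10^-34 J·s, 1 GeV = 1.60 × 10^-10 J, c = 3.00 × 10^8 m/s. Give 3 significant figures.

2.68 × 10^15 N

Force is [E]/[L] = [E]²/(ℏc); restore (ℏc)⁻¹.
1 GeV² → 1/(ℏc) × (1 GeV in J)² = 8.13 × 10^5 N.
Convert the energy scale: 3.30 × 10^3 TeV² = 3.30 × 10^9 GeV².
Result: 3.30 × 10^9 × 8.13 × 10^5 = 2.68 × 10^15 N.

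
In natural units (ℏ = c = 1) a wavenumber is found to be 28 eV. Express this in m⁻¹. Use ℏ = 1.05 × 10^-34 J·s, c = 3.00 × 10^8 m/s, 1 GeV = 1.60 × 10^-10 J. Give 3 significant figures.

Inverse length is [E]/(ℏc).
1 GeV → 1/(ℏc) × (1 GeV in J) = 5.08 × 10^15 m⁻¹.
Convert the energy scale: 28 eV = 2.80 × 10^-8 GeV.
Result: 2.80 × 10^-8 × 5.08 × 10^15 = 1.42 × 10^8 m⁻¹.

1.42 × 10^8 m⁻¹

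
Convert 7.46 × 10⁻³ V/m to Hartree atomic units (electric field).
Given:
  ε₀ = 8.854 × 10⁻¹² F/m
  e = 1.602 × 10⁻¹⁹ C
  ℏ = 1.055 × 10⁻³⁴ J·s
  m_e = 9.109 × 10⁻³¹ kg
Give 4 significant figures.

atomic unit of electric field: E_au = E_h/(e a₀) = m_e²e⁵/((4πε₀)³ℏ⁴) = 5.131 × 10¹¹ V/m.
7.46 × 10⁻³ / 5.131 × 10¹¹ = 1.454 × 10⁻¹⁴

1.454 × 10⁻¹⁴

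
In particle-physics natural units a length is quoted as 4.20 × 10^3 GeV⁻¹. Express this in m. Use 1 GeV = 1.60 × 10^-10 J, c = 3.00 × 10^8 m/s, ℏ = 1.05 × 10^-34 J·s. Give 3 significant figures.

A length is [E]⁻¹ in ℏ=c=1; restore one factor of ℏc.
1 GeV⁻¹ → ℏc × (1 GeV in J)⁻¹ = 1.97 × 10^-16 m.
Result: 4.20 × 10^3 × 1.97 × 10^-16 = 8.27 × 10^-13 m.

8.27 × 10^-13 m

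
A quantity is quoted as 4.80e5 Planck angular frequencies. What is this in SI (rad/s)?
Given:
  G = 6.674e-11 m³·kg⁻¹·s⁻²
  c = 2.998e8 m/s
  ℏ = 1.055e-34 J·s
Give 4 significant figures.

One Planck angular frequency: ω_P = √(c⁵/(ℏG)) = 1.855e43 rad/s.
4.80e5 × 1.855e43 rad/s = 8.902e48 rad/s

8.902e48 rad/s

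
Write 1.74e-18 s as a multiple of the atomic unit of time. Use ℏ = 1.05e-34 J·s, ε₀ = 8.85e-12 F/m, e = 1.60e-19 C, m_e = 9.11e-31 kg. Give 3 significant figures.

0.0726

atomic unit of time: τ_au = (4πε₀)²ℏ³/(m_e e⁴) = 2.40e-17 s.
1.74e-18 / 2.40e-17 = 0.0726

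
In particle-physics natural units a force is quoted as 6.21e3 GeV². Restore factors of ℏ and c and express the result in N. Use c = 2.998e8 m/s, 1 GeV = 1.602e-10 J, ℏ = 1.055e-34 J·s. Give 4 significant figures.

Force is [E]/[L] = [E]²/(ℏc); restore (ℏc)⁻¹.
1 GeV² → 1/(ℏc) × (1 GeV in J)² = 8.114e5 N.
Result: 6.21e3 × 8.114e5 = 5.039e9 N.

5.039e9 N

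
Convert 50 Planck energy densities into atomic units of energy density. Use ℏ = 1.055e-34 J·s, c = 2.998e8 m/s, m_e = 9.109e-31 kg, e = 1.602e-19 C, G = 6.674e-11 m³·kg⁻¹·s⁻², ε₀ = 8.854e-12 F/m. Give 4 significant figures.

Planck energy density: u_P = c⁷/(ℏG²) = 4.632e113 J/m³
atomic unit of energy density: u_au = E_h/a₀³ = m_e⁴e¹⁰/((4πε₀)⁵ℏ⁸) = 2.929e13 J/m³
50 × 4.632e113 / 2.929e13 = 7.907e101

7.907e101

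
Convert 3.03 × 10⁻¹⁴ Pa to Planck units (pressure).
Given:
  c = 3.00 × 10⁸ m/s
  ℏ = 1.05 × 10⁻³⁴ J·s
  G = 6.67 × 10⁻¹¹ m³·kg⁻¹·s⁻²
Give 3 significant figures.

Planck pressure: p_P = c⁷/(ℏG²) = 4.68 × 10¹¹³ Pa.
3.03 × 10⁻¹⁴ / 4.68 × 10¹¹³ = 6.47 × 10⁻¹²⁸

6.47 × 10⁻¹²⁸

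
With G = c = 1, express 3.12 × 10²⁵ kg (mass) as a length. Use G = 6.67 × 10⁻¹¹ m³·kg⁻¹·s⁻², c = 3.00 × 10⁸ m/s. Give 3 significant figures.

0.0231 m

In G = c = 1 units mass has dimensions of length; the conversion factor is G/c².
3.12 × 10²⁵ kg × (G/c²) = 0.0231 m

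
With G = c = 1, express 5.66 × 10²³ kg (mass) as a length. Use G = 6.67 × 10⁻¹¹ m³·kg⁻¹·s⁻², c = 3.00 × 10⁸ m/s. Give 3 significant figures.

4.19 × 10⁻⁴ m

In G = c = 1 units mass has dimensions of length; the conversion factor is G/c².
5.66 × 10²³ kg × (G/c²) = 4.19 × 10⁻⁴ m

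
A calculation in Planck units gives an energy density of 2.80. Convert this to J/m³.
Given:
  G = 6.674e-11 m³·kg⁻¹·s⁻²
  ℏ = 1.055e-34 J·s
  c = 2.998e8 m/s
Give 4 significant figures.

1.297e114 J/m³

One Planck energy density: u_P = c⁷/(ℏG²) = 4.632e113 J/m³.
2.80 × 4.632e113 J/m³ = 1.297e114 J/m³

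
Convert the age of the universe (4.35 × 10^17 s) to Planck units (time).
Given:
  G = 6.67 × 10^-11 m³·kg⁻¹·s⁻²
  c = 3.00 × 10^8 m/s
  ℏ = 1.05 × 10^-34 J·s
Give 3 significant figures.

Planck time: t_P = √(ℏG/c⁵) = 5.37 × 10^-44 s.
4.35 × 10^17 / 5.37 × 10^-44 = 8.10 × 10^60

8.10 × 10^60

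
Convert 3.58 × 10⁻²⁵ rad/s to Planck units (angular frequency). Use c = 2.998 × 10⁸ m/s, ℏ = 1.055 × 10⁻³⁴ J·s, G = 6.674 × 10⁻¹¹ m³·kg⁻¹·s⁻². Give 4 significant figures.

1.930 × 10⁻⁶⁸

Planck angular frequency: ω_P = √(c⁵/(ℏG)) = 1.855 × 10⁴³ rad/s.
3.58 × 10⁻²⁵ / 1.855 × 10⁴³ = 1.930 × 10⁻⁶⁸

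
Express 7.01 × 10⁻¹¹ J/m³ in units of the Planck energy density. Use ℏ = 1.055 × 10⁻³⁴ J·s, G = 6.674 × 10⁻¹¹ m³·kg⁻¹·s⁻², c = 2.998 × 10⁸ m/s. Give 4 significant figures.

Planck energy density: u_P = c⁷/(ℏG²) = 4.632 × 10¹¹³ J/m³.
7.01 × 10⁻¹¹ / 4.632 × 10¹¹³ = 1.513 × 10⁻¹²⁴

1.513 × 10⁻¹²⁴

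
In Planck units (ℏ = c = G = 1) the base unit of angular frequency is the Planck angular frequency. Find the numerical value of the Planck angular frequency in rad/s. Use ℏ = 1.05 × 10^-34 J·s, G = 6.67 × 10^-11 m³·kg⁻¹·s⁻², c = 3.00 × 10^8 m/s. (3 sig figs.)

ω_P = √(c⁵/(ℏG))
  = √(3.47 × 10^86)
  = 1.86 × 10^43 rad/s

1.86 × 10^43 rad/s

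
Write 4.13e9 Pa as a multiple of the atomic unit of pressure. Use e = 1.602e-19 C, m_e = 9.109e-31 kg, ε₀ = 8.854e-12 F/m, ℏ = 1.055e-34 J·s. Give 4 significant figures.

1.410e-4

atomic unit of pressure: P_au = E_h/a₀³ = m_e⁴e¹⁰/((4πε₀)⁵ℏ⁸) = 2.929e13 Pa.
4.13e9 / 2.929e13 = 1.410e-4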